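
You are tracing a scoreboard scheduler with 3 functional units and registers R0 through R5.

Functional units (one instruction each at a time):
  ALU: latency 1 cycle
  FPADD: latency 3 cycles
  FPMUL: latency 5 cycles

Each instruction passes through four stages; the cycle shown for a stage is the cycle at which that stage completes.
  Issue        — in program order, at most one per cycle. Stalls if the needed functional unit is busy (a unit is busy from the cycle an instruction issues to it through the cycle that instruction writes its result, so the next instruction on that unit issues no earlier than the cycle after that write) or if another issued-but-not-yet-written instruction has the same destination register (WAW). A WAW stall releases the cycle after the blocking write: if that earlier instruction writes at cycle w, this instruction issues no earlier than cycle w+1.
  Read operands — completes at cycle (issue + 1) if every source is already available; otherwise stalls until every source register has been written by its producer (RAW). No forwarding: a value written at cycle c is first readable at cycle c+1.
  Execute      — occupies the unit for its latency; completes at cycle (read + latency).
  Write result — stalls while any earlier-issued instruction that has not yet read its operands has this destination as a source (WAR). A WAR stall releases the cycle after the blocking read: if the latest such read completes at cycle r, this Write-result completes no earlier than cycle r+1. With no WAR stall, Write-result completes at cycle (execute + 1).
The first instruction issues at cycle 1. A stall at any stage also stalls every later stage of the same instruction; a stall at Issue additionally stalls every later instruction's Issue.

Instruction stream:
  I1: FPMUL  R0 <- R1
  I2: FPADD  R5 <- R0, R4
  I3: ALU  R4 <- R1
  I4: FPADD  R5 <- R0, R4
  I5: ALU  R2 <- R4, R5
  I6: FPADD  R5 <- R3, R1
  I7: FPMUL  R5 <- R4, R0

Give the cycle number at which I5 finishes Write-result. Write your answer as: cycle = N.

[1] I1 dispatched to FPMUL
[2] I1 operands ready | I2 dispatched to FPADD
[3] I3 dispatched to ALU
[4] I3 operands ready
[5] I3 complete
[7] I1 complete
[8] R0←I1
[9] I2 operands ready
[10] R4←I3
[12] I2 complete
[13] R5←I2
[14] I4 dispatched to FPADD
[15] I4 operands ready | I5 dispatched to ALU
[18] I4 complete
[19] R5←I4
[20] I5 operands ready | I6 dispatched to FPADD
[21] I5 complete | I6 operands ready
[22] R2←I5
[24] I6 complete
[25] R5←I6
[26] I7 dispatched to FPMUL
[27] I7 operands ready
[32] I7 complete
[33] R5←I7

cycle = 22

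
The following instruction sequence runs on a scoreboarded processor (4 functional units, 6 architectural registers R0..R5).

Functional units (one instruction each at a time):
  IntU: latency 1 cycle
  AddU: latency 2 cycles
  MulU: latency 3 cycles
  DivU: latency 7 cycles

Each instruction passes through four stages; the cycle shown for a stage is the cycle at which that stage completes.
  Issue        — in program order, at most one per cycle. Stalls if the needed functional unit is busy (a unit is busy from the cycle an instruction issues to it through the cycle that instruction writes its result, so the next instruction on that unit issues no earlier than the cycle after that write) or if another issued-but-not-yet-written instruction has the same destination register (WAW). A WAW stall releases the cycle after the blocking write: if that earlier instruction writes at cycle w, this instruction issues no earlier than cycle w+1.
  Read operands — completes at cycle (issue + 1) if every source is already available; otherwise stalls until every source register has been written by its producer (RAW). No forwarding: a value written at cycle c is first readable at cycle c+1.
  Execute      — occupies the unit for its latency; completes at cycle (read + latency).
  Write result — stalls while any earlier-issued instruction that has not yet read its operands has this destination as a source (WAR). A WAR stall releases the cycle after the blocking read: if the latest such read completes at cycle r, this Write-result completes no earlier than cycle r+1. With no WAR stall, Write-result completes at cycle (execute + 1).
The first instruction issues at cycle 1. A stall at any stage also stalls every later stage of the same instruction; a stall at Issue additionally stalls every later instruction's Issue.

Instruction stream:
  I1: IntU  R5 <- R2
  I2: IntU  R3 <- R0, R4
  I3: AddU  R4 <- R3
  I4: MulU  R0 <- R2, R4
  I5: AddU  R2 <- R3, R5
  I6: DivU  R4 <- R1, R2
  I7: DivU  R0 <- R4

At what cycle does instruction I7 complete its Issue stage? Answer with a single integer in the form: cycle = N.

t=1  I1 dispatched to IntU
t=2  I1 operands ready
t=3  I1 complete
t=4  R5←I1
t=5  I2 dispatched to IntU
t=6  I2 operands ready, I3 dispatched to AddU
t=7  I2 complete, I4 dispatched to MulU
t=8  R3←I2
t=9  I3 operands ready
t=11  I3 complete
t=12  R4←I3
t=13  I4 operands ready, I5 dispatched to AddU
t=14  I5 operands ready, I6 dispatched to DivU
t=16  I4 complete, I5 complete
t=17  R0←I4, R2←I5
t=18  I6 operands ready
t=25  I6 complete
t=26  R4←I6
t=27  I7 dispatched to DivU
t=28  I7 operands ready
t=35  I7 complete
t=36  R0←I7

cycle = 27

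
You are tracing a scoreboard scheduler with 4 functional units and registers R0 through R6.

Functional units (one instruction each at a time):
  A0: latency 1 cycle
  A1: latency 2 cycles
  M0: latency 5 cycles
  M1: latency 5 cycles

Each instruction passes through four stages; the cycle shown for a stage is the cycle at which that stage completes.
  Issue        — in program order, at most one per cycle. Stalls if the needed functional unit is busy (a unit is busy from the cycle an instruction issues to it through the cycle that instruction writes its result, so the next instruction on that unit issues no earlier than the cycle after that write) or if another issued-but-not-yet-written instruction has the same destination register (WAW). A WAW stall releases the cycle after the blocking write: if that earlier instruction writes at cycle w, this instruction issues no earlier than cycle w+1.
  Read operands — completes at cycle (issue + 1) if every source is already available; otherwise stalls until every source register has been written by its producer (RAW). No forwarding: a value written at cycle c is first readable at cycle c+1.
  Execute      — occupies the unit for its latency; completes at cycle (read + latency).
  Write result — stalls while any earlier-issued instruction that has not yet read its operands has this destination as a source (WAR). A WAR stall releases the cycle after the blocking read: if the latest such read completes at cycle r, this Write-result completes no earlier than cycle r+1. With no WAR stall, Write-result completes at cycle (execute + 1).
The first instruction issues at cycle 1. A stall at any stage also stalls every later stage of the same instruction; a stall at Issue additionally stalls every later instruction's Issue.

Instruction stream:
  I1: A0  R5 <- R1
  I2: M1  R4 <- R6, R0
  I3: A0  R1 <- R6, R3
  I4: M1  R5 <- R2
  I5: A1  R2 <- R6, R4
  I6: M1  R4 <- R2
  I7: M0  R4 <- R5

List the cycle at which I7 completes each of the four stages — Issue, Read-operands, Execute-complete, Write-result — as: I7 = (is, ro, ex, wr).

[1] issue I1 (A0)
[2] I1 read-ops; issue I2 (M1)
[3] I1 finished on A0; I2 read-ops
[4] I1→R5
[5] issue I3 (A0)
[6] I3 read-ops
[7] I3 finished on A0
[8] I2 finished on M1; I3→R1
[9] I2→R4
[10] issue I4 (M1)
[11] I4 read-ops; issue I5 (A1)
[12] I5 read-ops
[14] I5 finished on A1
[15] I5→R2
[16] I4 finished on M1
[17] I4→R5
[18] issue I6 (M1)
[19] I6 read-ops
[24] I6 finished on M1
[25] I6→R4
[26] issue I7 (M0)
[27] I7 read-ops
[32] I7 finished on M0
[33] I7→R4

I7 = (26, 27, 32, 33)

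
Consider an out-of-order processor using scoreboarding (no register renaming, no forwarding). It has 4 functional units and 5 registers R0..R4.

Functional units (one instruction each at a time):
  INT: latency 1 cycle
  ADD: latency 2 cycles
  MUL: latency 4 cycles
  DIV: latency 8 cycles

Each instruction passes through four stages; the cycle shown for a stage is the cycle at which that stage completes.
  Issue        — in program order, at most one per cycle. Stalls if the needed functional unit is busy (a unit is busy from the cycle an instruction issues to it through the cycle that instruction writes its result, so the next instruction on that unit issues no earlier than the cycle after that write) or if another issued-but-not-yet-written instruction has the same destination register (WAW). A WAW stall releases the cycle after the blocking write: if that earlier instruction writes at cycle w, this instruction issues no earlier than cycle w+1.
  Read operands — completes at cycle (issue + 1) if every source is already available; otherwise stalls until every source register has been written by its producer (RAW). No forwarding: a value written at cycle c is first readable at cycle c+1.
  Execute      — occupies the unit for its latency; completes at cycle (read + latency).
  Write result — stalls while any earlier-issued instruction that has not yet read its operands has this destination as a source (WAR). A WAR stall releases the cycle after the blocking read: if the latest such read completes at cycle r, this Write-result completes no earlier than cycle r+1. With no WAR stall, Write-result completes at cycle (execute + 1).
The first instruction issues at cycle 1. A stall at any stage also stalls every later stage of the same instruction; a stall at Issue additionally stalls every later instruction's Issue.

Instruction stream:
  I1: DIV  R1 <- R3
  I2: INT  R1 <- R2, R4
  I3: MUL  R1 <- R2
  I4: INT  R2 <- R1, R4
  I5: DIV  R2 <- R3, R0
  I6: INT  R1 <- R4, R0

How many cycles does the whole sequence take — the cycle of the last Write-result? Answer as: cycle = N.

cycle = 36

I1 -> (1, 2, 10, 11)
I2 -> (12, 13, 14, 15)  // WAW R1: wait I1 write@11
I3 -> (16, 17, 21, 22)  // WAW R1: wait I2 write@15
I4 -> (17, 23, 24, 25)  // RAW R1: wait I3 write@22
I5 -> (26, 27, 35, 36)  // WAW R2: wait I4 write@25
I6 -> (27, 28, 29, 30)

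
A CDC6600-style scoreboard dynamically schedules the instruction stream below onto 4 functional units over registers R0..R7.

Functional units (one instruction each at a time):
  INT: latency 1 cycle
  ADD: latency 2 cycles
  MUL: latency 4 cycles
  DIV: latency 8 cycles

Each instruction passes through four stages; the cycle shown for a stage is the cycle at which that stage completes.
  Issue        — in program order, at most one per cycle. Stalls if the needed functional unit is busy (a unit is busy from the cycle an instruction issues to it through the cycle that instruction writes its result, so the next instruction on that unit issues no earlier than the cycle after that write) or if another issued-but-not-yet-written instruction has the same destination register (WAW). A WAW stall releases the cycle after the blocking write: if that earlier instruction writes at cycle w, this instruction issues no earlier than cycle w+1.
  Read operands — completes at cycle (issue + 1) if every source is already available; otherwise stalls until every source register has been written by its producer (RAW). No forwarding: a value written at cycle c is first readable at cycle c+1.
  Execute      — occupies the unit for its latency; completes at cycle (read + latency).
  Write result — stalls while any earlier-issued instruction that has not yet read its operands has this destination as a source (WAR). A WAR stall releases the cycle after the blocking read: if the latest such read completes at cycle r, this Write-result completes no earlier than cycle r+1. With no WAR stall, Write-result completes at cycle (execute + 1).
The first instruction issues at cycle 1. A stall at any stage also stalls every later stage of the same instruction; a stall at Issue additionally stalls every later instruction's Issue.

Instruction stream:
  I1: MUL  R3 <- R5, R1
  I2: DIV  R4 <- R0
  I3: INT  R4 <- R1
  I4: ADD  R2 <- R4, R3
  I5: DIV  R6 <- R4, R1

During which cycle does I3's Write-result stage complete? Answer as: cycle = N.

[1] I1→MUL
[2] I1 RO, I2→DIV
[3] I2 RO
[6] I1 EX
[7] I1 WR R3
[11] I2 EX
[12] I2 WR R4
[13] I3→INT
[14] I3 RO, I4→ADD
[15] I3 EX, I5→DIV
[16] I3 WR R4
[17] I4 RO, I5 RO
[19] I4 EX
[20] I4 WR R2
[25] I5 EX
[26] I5 WR R6

cycle = 16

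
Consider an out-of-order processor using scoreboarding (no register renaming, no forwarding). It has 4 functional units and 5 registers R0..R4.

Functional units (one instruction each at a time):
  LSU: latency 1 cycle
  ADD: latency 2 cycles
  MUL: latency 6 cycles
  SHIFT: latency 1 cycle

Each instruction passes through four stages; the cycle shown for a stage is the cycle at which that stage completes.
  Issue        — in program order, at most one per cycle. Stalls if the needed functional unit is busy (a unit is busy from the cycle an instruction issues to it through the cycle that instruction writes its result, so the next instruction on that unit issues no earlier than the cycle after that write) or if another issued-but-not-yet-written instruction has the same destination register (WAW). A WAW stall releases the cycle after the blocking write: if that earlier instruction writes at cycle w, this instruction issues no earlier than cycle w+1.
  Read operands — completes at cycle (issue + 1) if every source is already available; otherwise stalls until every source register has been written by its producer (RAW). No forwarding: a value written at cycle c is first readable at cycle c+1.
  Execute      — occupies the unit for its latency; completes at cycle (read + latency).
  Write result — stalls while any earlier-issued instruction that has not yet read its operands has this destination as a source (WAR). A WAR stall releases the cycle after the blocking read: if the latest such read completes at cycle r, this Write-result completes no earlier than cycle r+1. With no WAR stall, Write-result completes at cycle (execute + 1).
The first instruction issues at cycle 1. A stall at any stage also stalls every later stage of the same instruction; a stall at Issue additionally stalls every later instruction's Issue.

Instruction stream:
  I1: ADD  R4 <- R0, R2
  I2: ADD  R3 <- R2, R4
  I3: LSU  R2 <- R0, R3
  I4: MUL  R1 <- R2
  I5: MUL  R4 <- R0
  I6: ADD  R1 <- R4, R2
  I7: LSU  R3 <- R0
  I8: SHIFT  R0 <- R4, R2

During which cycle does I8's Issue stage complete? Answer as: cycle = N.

c1: I1 dispatched to ADD
c2: I1 operands ready
c4: I1 complete
c5: R4←I1
c6: I2 dispatched to ADD
c7: I2 operands ready, I3 dispatched to LSU
c8: I4 dispatched to MUL
c9: I2 complete
c10: R3←I2
c11: I3 operands ready
c12: I3 complete
c13: R2←I3
c14: I4 operands ready
c20: I4 complete
c21: R1←I4
c22: I5 dispatched to MUL
c23: I5 operands ready, I6 dispatched to ADD
c24: I7 dispatched to LSU
c25: I7 operands ready, I8 dispatched to SHIFT
c26: I7 complete
c27: R3←I7
c29: I5 complete
c30: R4←I5
c31: I6 operands ready, I8 operands ready
c32: I8 complete
c33: I6 complete, R0←I8
c34: R1←I6

cycle = 25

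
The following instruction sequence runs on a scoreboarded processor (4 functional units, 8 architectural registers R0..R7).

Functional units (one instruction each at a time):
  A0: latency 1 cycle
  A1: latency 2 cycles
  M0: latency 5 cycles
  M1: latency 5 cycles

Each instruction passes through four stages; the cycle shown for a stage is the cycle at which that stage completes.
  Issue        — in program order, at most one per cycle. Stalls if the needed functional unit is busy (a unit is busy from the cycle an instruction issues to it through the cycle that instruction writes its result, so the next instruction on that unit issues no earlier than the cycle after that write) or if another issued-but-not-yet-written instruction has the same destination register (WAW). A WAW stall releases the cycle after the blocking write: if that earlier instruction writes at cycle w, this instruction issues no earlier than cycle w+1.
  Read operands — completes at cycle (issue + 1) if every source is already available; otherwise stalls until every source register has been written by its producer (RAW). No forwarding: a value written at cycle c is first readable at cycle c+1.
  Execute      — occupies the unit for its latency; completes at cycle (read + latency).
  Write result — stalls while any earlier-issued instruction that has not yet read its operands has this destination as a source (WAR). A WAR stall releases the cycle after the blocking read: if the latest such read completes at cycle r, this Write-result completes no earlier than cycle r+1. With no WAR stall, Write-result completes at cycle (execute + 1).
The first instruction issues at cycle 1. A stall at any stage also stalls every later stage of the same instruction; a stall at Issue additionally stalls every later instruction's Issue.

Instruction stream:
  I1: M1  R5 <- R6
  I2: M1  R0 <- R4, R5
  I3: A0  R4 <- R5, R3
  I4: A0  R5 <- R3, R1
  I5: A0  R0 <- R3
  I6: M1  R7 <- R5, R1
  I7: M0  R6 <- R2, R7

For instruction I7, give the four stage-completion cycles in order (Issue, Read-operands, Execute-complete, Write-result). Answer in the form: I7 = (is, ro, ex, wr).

I7 = (20, 27, 32, 33)

c1: issue I1 (M1)
c2: I1 read-ops
c7: I1 finished on M1
c8: I1→R5
c9: issue I2 (M1)
c10: I2 read-ops | issue I3 (A0)
c11: I3 read-ops
c12: I3 finished on A0
c13: I3→R4
c14: issue I4 (A0)
c15: I2 finished on M1 | I4 read-ops
c16: I2→R0 | I4 finished on A0
c17: I4→R5
c18: issue I5 (A0)
c19: I5 read-ops | issue I6 (M1)
c20: I5 finished on A0 | I6 read-ops | issue I7 (M0)
c21: I5→R0
c25: I6 finished on M1
c26: I6→R7
c27: I7 read-ops
c32: I7 finished on M0
c33: I7→R6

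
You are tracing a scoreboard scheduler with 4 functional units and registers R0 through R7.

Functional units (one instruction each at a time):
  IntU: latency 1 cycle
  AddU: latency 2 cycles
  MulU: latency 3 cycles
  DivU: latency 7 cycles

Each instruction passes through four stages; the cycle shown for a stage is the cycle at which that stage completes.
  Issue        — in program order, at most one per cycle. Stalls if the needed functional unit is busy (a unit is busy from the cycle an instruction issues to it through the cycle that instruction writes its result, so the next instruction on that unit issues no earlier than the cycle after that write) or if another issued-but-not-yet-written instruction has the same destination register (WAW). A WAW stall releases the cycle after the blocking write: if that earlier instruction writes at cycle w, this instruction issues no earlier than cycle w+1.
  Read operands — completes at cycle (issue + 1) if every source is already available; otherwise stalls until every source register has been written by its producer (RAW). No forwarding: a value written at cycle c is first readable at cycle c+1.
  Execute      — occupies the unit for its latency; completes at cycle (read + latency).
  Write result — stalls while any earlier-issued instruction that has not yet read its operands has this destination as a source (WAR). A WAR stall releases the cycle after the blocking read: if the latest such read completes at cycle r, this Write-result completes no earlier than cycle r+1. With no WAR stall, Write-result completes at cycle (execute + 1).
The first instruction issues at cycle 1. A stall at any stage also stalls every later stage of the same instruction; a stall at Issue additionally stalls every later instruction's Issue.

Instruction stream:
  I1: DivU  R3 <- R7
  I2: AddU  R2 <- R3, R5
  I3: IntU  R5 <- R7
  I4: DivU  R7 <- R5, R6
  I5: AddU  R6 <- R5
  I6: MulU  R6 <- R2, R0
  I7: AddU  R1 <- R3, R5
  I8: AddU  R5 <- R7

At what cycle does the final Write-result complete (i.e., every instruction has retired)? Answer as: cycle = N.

cycle = 30

I1 -> (1, 2, 9, 10)
I2 -> (2, 11, 13, 14)  // RAW R3: wait I1 write@10
I3 -> (3, 4, 5, 12)  // WAR R5: wait I2 read@11
I4 -> (11, 13, 20, 21)  // struct: DivU busy until I1 writes@10, RAW R5: wait I3 write@12
I5 -> (15, 16, 18, 19)  // struct: AddU busy until I2 writes@14
I6 -> (20, 21, 24, 25)  // WAW R6: wait I5 write@19
I7 -> (21, 22, 24, 25)
I8 -> (26, 27, 29, 30)  // struct: AddU busy until I7 writes@25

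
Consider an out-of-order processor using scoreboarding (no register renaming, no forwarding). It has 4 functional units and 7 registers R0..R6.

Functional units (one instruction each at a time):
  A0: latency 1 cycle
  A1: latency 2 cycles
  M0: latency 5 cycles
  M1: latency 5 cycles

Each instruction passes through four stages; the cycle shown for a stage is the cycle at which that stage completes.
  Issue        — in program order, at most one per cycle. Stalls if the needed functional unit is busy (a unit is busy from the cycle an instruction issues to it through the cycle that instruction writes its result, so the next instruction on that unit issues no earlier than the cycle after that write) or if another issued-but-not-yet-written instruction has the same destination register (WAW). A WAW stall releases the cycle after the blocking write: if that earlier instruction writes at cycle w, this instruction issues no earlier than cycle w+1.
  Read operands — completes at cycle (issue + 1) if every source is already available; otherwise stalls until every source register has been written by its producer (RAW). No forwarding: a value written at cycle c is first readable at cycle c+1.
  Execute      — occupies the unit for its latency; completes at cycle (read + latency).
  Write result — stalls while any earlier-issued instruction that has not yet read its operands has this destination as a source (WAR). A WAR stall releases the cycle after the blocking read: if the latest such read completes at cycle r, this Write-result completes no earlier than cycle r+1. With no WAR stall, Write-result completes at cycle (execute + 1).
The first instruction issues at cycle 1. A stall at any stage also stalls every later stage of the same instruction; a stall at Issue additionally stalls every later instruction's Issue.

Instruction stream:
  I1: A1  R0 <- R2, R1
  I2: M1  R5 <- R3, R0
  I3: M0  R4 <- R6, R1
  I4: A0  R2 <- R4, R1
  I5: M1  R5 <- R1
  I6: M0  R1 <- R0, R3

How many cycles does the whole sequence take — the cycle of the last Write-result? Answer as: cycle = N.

c1: issue I1 (A1)
c2: I1 read-ops | issue I2 (M1)
c3: issue I3 (M0)
c4: I1 finished on A1 | I3 read-ops | issue I4 (A0)
c5: I1→R0
c6: I2 read-ops
c9: I3 finished on M0
c10: I3→R4
c11: I2 finished on M1 | I4 read-ops
c12: I2→R5 | I4 finished on A0
c13: I4→R2 | issue I5 (M1)
c14: I5 read-ops | issue I6 (M0)
c15: I6 read-ops
c19: I5 finished on M1
c20: I5→R5 | I6 finished on M0
c21: I6→R1

cycle = 21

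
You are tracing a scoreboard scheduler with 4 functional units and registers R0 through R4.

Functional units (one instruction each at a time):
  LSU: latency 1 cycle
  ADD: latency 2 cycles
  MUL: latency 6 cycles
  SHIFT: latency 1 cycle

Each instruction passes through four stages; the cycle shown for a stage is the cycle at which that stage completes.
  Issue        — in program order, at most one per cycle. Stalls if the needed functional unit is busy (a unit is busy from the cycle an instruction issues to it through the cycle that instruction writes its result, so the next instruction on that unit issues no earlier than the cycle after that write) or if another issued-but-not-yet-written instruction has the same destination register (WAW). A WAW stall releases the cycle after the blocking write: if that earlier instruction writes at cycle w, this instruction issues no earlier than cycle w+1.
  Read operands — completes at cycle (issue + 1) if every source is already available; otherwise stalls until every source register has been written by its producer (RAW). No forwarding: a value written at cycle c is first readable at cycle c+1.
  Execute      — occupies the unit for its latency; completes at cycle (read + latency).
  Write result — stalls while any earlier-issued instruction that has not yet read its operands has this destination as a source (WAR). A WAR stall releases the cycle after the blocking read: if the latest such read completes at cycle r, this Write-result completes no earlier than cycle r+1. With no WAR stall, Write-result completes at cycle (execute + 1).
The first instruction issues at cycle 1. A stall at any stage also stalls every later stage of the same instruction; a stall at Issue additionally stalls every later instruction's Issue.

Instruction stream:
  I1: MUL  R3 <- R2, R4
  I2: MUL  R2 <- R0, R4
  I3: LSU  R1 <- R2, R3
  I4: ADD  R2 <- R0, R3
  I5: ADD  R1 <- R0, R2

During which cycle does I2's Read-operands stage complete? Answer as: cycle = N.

cycle 1: I1 dispatched to MUL
cycle 2: I1 operands ready
cycle 8: I1 complete
cycle 9: R3←I1
cycle 10: I2 dispatched to MUL
cycle 11: I2 operands ready · I3 dispatched to LSU
cycle 17: I2 complete
cycle 18: R2←I2
cycle 19: I3 operands ready · I4 dispatched to ADD
cycle 20: I3 complete · I4 operands ready
cycle 21: R1←I3
cycle 22: I4 complete
cycle 23: R2←I4
cycle 24: I5 dispatched to ADD
cycle 25: I5 operands ready
cycle 27: I5 complete
cycle 28: R1←I5

cycle = 11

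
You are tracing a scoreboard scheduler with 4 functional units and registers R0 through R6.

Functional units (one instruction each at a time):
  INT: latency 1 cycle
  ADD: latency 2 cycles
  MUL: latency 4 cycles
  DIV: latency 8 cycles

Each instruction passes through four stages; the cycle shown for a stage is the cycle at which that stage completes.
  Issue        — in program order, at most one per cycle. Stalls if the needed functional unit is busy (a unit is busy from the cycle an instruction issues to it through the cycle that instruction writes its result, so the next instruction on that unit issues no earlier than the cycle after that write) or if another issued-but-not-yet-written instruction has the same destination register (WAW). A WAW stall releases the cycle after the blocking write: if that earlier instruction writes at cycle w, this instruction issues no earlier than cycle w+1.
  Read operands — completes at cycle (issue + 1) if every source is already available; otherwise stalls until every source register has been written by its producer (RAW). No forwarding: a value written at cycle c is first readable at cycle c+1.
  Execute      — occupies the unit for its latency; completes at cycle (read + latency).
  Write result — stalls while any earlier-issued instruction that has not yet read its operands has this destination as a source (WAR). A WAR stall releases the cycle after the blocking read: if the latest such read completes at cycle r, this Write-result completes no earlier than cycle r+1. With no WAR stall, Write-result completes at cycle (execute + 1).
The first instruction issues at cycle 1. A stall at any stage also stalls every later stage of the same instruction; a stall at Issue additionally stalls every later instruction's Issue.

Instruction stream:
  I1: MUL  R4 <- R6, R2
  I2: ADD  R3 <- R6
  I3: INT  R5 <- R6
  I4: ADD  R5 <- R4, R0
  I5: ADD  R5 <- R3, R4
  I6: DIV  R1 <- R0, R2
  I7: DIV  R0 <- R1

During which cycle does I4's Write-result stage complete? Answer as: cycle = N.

I1  is:1  ro:2  ex:6  wr:7
I2  is:2  ro:3  ex:5  wr:6
I3  is:3  ro:4  ex:5  wr:6
I4  is:7  ro:8  ex:10  wr:11  — WAW R5: wait I3 write@6
I5  is:12  ro:13  ex:15  wr:16  — struct: ADD busy until I4 writes@11
I6  is:13  ro:14  ex:22  wr:23
I7  is:24  ro:25  ex:33  wr:34  — struct: DIV busy until I6 writes@23

cycle = 11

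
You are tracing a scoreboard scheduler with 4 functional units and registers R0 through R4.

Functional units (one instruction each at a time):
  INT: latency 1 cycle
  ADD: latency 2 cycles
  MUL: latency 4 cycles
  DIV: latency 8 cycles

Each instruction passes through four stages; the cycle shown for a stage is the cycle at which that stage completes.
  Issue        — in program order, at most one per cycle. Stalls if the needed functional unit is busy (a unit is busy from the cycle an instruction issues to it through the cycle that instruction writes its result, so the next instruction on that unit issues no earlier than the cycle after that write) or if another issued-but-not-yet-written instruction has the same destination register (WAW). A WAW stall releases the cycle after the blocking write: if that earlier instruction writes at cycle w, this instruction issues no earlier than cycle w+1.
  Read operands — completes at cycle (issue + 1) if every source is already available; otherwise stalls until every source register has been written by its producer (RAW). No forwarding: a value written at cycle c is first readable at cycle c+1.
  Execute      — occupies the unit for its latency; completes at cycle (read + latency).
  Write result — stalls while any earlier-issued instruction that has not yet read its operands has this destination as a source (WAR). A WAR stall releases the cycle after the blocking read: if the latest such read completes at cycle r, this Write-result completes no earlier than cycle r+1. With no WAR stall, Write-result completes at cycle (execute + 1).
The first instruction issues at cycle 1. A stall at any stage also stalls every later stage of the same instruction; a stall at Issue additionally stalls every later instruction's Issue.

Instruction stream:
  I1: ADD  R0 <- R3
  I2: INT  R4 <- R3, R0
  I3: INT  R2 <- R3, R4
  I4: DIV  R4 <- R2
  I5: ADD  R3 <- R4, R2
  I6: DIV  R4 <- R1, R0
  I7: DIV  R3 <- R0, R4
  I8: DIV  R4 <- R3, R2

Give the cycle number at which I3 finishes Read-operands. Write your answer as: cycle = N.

cycle 1: issue I1 (ADD)
cycle 2: I1 read-ops, issue I2 (INT)
cycle 4: I1 finished on ADD
cycle 5: I1→R0
cycle 6: I2 read-ops
cycle 7: I2 finished on INT
cycle 8: I2→R4
cycle 9: issue I3 (INT)
cycle 10: I3 read-ops, issue I4 (DIV)
cycle 11: I3 finished on INT, issue I5 (ADD)
cycle 12: I3→R2
cycle 13: I4 read-ops
cycle 21: I4 finished on DIV
cycle 22: I4→R4
cycle 23: I5 read-ops, issue I6 (DIV)
cycle 24: I6 read-ops
cycle 25: I5 finished on ADD
cycle 26: I5→R3
cycle 32: I6 finished on DIV
cycle 33: I6→R4
cycle 34: issue I7 (DIV)
cycle 35: I7 read-ops
cycle 43: I7 finished on DIV
cycle 44: I7→R3
cycle 45: issue I8 (DIV)
cycle 46: I8 read-ops
cycle 54: I8 finished on DIV
cycle 55: I8→R4

cycle = 10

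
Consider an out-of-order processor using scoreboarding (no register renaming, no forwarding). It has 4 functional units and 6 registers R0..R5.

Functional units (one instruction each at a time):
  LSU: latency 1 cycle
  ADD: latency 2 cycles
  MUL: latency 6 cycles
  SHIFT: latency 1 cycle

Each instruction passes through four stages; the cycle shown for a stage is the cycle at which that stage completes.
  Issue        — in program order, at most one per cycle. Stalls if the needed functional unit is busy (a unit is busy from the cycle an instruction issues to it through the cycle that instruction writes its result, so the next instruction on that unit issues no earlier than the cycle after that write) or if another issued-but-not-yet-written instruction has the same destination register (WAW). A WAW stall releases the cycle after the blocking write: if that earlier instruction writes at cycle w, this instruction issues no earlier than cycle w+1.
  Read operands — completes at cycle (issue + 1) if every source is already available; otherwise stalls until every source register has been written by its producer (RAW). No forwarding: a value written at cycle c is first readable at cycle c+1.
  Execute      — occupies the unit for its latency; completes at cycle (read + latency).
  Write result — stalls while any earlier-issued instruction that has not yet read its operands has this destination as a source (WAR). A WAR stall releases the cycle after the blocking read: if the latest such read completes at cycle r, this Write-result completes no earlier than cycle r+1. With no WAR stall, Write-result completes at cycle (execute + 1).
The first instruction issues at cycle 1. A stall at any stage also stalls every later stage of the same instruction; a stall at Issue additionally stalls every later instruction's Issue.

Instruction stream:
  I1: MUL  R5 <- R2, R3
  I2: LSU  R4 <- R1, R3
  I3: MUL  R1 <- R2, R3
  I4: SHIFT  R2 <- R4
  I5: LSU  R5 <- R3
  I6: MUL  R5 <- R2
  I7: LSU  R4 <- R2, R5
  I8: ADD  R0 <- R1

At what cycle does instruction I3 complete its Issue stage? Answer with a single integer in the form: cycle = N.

t=1  issue I1 (MUL)
t=2  I1 read-ops | issue I2 (LSU)
t=3  I2 read-ops
t=4  I2 finished on LSU
t=5  I2→R4
t=8  I1 finished on MUL
t=9  I1→R5
t=10  issue I3 (MUL)
t=11  I3 read-ops | issue I4 (SHIFT)
t=12  I4 read-ops | issue I5 (LSU)
t=13  I4 finished on SHIFT | I5 read-ops
t=14  I4→R2 | I5 finished on LSU
t=15  I5→R5
t=17  I3 finished on MUL
t=18  I3→R1
t=19  issue I6 (MUL)
t=20  I6 read-ops | issue I7 (LSU)
t=21  issue I8 (ADD)
t=22  I8 read-ops
t=24  I8 finished on ADD
t=25  I8→R0
t=26  I6 finished on MUL
t=27  I6→R5
t=28  I7 read-ops
t=29  I7 finished on LSU
t=30  I7→R4

cycle = 10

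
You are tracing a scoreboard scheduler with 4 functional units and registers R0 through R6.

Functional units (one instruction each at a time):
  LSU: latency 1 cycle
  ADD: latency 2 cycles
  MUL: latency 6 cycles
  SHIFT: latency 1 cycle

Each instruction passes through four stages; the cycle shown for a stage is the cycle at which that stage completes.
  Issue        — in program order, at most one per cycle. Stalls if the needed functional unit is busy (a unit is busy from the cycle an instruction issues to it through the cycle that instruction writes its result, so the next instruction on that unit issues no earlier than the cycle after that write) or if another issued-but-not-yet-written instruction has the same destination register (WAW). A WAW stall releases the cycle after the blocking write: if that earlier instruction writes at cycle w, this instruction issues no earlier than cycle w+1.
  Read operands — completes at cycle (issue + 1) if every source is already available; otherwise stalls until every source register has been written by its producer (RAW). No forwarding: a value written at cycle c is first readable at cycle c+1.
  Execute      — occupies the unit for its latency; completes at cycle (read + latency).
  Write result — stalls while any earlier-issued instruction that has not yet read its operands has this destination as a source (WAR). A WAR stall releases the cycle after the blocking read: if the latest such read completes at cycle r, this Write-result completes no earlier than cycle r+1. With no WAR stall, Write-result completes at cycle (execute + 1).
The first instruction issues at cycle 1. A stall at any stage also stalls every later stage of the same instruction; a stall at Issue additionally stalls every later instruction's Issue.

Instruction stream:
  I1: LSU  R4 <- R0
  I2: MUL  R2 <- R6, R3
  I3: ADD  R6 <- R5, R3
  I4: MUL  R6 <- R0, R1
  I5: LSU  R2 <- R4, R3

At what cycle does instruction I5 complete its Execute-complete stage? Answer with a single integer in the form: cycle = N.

cycle 1: issue I1 (LSU)
cycle 2: I1 read-ops | issue I2 (MUL)
cycle 3: I1 finished on LSU | I2 read-ops | issue I3 (ADD)
cycle 4: I1→R4 | I3 read-ops
cycle 6: I3 finished on ADD
cycle 7: I3→R6
cycle 9: I2 finished on MUL
cycle 10: I2→R2
cycle 11: issue I4 (MUL)
cycle 12: I4 read-ops | issue I5 (LSU)
cycle 13: I5 read-ops
cycle 14: I5 finished on LSU
cycle 15: I5→R2
cycle 18: I4 finished on MUL
cycle 19: I4→R6

cycle = 14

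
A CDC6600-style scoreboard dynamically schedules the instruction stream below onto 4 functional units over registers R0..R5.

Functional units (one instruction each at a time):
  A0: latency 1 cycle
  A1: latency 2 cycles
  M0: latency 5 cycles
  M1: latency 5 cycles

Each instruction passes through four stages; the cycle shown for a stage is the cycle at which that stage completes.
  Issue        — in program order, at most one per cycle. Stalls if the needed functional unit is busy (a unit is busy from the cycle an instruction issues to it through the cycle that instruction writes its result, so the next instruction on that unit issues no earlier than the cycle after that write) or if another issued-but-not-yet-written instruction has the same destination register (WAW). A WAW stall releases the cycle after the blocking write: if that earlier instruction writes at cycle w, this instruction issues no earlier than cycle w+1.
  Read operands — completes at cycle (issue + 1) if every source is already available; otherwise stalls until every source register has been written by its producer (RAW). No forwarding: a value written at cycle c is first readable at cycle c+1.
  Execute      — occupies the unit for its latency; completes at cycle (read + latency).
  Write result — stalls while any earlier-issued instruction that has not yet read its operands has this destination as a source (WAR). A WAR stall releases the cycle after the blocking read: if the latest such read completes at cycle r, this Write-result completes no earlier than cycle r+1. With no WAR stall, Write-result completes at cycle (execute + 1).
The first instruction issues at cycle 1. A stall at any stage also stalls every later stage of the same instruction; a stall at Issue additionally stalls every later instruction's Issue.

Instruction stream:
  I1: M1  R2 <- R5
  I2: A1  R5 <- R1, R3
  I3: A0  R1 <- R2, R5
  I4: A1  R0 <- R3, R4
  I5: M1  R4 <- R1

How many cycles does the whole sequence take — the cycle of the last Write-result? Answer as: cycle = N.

c1: issue I1 (M1)
c2: I1 read-ops | issue I2 (A1)
c3: I2 read-ops | issue I3 (A0)
c5: I2 finished on A1
c6: I2→R5
c7: I1 finished on M1 | issue I4 (A1)
c8: I1→R2 | I4 read-ops
c9: I3 read-ops | issue I5 (M1)
c10: I3 finished on A0 | I4 finished on A1
c11: I3→R1 | I4→R0
c12: I5 read-ops
c17: I5 finished on M1
c18: I5→R4

cycle = 18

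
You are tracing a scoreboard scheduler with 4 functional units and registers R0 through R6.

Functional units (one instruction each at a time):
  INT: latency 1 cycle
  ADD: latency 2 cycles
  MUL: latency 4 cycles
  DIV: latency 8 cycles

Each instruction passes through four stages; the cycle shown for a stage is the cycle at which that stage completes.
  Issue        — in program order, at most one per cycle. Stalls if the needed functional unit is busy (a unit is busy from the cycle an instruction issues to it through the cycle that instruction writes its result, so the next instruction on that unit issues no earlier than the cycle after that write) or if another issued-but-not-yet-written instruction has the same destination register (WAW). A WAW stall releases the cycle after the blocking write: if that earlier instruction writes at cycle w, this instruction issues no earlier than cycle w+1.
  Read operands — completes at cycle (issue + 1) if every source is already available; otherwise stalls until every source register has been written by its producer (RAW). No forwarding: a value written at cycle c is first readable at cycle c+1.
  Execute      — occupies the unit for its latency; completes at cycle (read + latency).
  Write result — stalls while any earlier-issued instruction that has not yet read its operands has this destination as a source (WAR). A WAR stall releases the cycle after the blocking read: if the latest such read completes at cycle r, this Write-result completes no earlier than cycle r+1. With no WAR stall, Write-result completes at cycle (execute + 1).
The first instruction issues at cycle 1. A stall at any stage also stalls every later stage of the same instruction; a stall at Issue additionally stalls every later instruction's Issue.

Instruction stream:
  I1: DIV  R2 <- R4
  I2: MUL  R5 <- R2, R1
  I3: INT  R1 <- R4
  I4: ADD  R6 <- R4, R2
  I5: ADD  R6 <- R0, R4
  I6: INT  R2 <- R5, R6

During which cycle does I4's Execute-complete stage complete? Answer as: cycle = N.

cycle = 14

t=1  I1→DIV
t=2  I1 RO · I2→MUL
t=3  I3→INT
t=4  I3 RO · I4→ADD
t=5  I3 EX
t=10  I1 EX
t=11  I1 WR R2
t=12  I2 RO · I4 RO
t=13  I3 WR R1
t=14  I4 EX
t=15  I4 WR R6
t=16  I2 EX · I5→ADD
t=17  I2 WR R5 · I5 RO · I6→INT
t=19  I5 EX
t=20  I5 WR R6
t=21  I6 RO
t=22  I6 EX
t=23  I6 WR R2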